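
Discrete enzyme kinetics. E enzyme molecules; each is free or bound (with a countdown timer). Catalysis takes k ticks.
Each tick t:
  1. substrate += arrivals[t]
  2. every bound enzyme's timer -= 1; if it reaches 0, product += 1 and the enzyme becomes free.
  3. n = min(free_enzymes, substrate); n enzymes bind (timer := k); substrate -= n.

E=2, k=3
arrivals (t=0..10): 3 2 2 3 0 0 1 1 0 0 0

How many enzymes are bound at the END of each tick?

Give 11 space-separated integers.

t=0: arr=3 -> substrate=1 bound=2 product=0
t=1: arr=2 -> substrate=3 bound=2 product=0
t=2: arr=2 -> substrate=5 bound=2 product=0
t=3: arr=3 -> substrate=6 bound=2 product=2
t=4: arr=0 -> substrate=6 bound=2 product=2
t=5: arr=0 -> substrate=6 bound=2 product=2
t=6: arr=1 -> substrate=5 bound=2 product=4
t=7: arr=1 -> substrate=6 bound=2 product=4
t=8: arr=0 -> substrate=6 bound=2 product=4
t=9: arr=0 -> substrate=4 bound=2 product=6
t=10: arr=0 -> substrate=4 bound=2 product=6

Answer: 2 2 2 2 2 2 2 2 2 2 2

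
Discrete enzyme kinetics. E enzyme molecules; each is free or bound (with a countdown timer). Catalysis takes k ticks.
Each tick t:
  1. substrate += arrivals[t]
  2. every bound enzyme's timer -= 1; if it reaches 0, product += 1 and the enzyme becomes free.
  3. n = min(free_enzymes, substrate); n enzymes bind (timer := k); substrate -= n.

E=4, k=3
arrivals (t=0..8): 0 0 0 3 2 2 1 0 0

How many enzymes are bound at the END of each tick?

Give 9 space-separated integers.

Answer: 0 0 0 3 4 4 4 4 4

Derivation:
t=0: arr=0 -> substrate=0 bound=0 product=0
t=1: arr=0 -> substrate=0 bound=0 product=0
t=2: arr=0 -> substrate=0 bound=0 product=0
t=3: arr=3 -> substrate=0 bound=3 product=0
t=4: arr=2 -> substrate=1 bound=4 product=0
t=5: arr=2 -> substrate=3 bound=4 product=0
t=6: arr=1 -> substrate=1 bound=4 product=3
t=7: arr=0 -> substrate=0 bound=4 product=4
t=8: arr=0 -> substrate=0 bound=4 product=4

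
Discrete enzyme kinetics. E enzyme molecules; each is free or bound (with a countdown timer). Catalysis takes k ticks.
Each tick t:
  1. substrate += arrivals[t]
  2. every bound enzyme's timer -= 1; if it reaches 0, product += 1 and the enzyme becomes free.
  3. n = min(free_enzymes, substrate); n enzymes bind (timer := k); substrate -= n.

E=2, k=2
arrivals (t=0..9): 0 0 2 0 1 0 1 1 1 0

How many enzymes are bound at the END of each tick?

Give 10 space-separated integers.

t=0: arr=0 -> substrate=0 bound=0 product=0
t=1: arr=0 -> substrate=0 bound=0 product=0
t=2: arr=2 -> substrate=0 bound=2 product=0
t=3: arr=0 -> substrate=0 bound=2 product=0
t=4: arr=1 -> substrate=0 bound=1 product=2
t=5: arr=0 -> substrate=0 bound=1 product=2
t=6: arr=1 -> substrate=0 bound=1 product=3
t=7: arr=1 -> substrate=0 bound=2 product=3
t=8: arr=1 -> substrate=0 bound=2 product=4
t=9: arr=0 -> substrate=0 bound=1 product=5

Answer: 0 0 2 2 1 1 1 2 2 1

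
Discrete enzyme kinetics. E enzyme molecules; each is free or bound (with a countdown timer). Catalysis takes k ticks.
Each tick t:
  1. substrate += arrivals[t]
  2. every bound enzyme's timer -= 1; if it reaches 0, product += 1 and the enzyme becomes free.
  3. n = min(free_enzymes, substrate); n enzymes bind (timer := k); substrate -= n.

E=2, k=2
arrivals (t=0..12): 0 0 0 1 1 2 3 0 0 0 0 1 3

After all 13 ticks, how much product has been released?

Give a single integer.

t=0: arr=0 -> substrate=0 bound=0 product=0
t=1: arr=0 -> substrate=0 bound=0 product=0
t=2: arr=0 -> substrate=0 bound=0 product=0
t=3: arr=1 -> substrate=0 bound=1 product=0
t=4: arr=1 -> substrate=0 bound=2 product=0
t=5: arr=2 -> substrate=1 bound=2 product=1
t=6: arr=3 -> substrate=3 bound=2 product=2
t=7: arr=0 -> substrate=2 bound=2 product=3
t=8: arr=0 -> substrate=1 bound=2 product=4
t=9: arr=0 -> substrate=0 bound=2 product=5
t=10: arr=0 -> substrate=0 bound=1 product=6
t=11: arr=1 -> substrate=0 bound=1 product=7
t=12: arr=3 -> substrate=2 bound=2 product=7

Answer: 7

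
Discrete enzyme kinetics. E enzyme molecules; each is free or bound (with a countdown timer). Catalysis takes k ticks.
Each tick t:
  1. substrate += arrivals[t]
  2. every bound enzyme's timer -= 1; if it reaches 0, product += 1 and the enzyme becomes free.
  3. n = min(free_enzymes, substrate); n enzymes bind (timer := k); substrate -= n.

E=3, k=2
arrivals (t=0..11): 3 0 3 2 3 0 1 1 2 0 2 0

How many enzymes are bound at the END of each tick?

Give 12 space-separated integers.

Answer: 3 3 3 3 3 3 3 3 3 3 2 2

Derivation:
t=0: arr=3 -> substrate=0 bound=3 product=0
t=1: arr=0 -> substrate=0 bound=3 product=0
t=2: arr=3 -> substrate=0 bound=3 product=3
t=3: arr=2 -> substrate=2 bound=3 product=3
t=4: arr=3 -> substrate=2 bound=3 product=6
t=5: arr=0 -> substrate=2 bound=3 product=6
t=6: arr=1 -> substrate=0 bound=3 product=9
t=7: arr=1 -> substrate=1 bound=3 product=9
t=8: arr=2 -> substrate=0 bound=3 product=12
t=9: arr=0 -> substrate=0 bound=3 product=12
t=10: arr=2 -> substrate=0 bound=2 product=15
t=11: arr=0 -> substrate=0 bound=2 product=15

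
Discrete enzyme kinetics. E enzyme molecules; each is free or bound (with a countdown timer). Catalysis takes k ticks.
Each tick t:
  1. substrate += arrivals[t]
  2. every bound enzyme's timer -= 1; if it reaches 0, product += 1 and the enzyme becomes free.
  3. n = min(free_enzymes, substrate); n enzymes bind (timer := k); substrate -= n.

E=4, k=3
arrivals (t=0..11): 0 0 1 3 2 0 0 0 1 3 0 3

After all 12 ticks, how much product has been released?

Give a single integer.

Answer: 7

Derivation:
t=0: arr=0 -> substrate=0 bound=0 product=0
t=1: arr=0 -> substrate=0 bound=0 product=0
t=2: arr=1 -> substrate=0 bound=1 product=0
t=3: arr=3 -> substrate=0 bound=4 product=0
t=4: arr=2 -> substrate=2 bound=4 product=0
t=5: arr=0 -> substrate=1 bound=4 product=1
t=6: arr=0 -> substrate=0 bound=2 product=4
t=7: arr=0 -> substrate=0 bound=2 product=4
t=8: arr=1 -> substrate=0 bound=2 product=5
t=9: arr=3 -> substrate=0 bound=4 product=6
t=10: arr=0 -> substrate=0 bound=4 product=6
t=11: arr=3 -> substrate=2 bound=4 product=7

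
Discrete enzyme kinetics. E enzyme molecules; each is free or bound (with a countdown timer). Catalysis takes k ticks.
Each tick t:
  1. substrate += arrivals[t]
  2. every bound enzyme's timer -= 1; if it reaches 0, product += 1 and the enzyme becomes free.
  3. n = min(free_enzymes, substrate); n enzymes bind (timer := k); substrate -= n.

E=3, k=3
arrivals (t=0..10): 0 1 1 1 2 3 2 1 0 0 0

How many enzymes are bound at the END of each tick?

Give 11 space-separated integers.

Answer: 0 1 2 3 3 3 3 3 3 3 3

Derivation:
t=0: arr=0 -> substrate=0 bound=0 product=0
t=1: arr=1 -> substrate=0 bound=1 product=0
t=2: arr=1 -> substrate=0 bound=2 product=0
t=3: arr=1 -> substrate=0 bound=3 product=0
t=4: arr=2 -> substrate=1 bound=3 product=1
t=5: arr=3 -> substrate=3 bound=3 product=2
t=6: arr=2 -> substrate=4 bound=3 product=3
t=7: arr=1 -> substrate=4 bound=3 product=4
t=8: arr=0 -> substrate=3 bound=3 product=5
t=9: arr=0 -> substrate=2 bound=3 product=6
t=10: arr=0 -> substrate=1 bound=3 product=7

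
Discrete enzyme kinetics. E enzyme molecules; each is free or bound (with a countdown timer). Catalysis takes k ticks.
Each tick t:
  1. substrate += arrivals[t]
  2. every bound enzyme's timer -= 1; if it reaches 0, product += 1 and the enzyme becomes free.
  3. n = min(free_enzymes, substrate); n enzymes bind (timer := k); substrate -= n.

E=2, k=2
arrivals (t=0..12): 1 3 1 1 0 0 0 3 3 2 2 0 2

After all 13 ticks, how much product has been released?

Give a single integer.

Answer: 10

Derivation:
t=0: arr=1 -> substrate=0 bound=1 product=0
t=1: arr=3 -> substrate=2 bound=2 product=0
t=2: arr=1 -> substrate=2 bound=2 product=1
t=3: arr=1 -> substrate=2 bound=2 product=2
t=4: arr=0 -> substrate=1 bound=2 product=3
t=5: arr=0 -> substrate=0 bound=2 product=4
t=6: arr=0 -> substrate=0 bound=1 product=5
t=7: arr=3 -> substrate=1 bound=2 product=6
t=8: arr=3 -> substrate=4 bound=2 product=6
t=9: arr=2 -> substrate=4 bound=2 product=8
t=10: arr=2 -> substrate=6 bound=2 product=8
t=11: arr=0 -> substrate=4 bound=2 product=10
t=12: arr=2 -> substrate=6 bound=2 product=10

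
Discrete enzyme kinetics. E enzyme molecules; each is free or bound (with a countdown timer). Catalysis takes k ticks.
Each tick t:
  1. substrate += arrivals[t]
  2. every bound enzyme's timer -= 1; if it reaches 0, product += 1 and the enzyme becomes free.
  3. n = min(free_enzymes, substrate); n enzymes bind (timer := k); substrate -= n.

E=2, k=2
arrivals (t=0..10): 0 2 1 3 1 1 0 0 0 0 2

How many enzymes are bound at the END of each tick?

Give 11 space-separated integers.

t=0: arr=0 -> substrate=0 bound=0 product=0
t=1: arr=2 -> substrate=0 bound=2 product=0
t=2: arr=1 -> substrate=1 bound=2 product=0
t=3: arr=3 -> substrate=2 bound=2 product=2
t=4: arr=1 -> substrate=3 bound=2 product=2
t=5: arr=1 -> substrate=2 bound=2 product=4
t=6: arr=0 -> substrate=2 bound=2 product=4
t=7: arr=0 -> substrate=0 bound=2 product=6
t=8: arr=0 -> substrate=0 bound=2 product=6
t=9: arr=0 -> substrate=0 bound=0 product=8
t=10: arr=2 -> substrate=0 bound=2 product=8

Answer: 0 2 2 2 2 2 2 2 2 0 2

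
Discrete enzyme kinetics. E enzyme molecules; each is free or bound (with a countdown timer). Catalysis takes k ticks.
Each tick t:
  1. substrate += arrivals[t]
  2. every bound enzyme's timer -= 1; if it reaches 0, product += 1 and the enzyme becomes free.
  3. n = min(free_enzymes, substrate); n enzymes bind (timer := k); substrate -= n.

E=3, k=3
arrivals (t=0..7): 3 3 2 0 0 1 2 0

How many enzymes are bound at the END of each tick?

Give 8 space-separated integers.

t=0: arr=3 -> substrate=0 bound=3 product=0
t=1: arr=3 -> substrate=3 bound=3 product=0
t=2: arr=2 -> substrate=5 bound=3 product=0
t=3: arr=0 -> substrate=2 bound=3 product=3
t=4: arr=0 -> substrate=2 bound=3 product=3
t=5: arr=1 -> substrate=3 bound=3 product=3
t=6: arr=2 -> substrate=2 bound=3 product=6
t=7: arr=0 -> substrate=2 bound=3 product=6

Answer: 3 3 3 3 3 3 3 3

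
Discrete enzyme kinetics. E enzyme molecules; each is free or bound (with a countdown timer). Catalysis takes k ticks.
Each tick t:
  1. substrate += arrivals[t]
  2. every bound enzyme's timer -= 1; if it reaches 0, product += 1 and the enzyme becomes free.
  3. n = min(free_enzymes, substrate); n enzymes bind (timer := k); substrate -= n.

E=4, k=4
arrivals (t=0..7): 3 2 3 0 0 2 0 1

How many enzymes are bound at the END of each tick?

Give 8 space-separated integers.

Answer: 3 4 4 4 4 4 4 4

Derivation:
t=0: arr=3 -> substrate=0 bound=3 product=0
t=1: arr=2 -> substrate=1 bound=4 product=0
t=2: arr=3 -> substrate=4 bound=4 product=0
t=3: arr=0 -> substrate=4 bound=4 product=0
t=4: arr=0 -> substrate=1 bound=4 product=3
t=5: arr=2 -> substrate=2 bound=4 product=4
t=6: arr=0 -> substrate=2 bound=4 product=4
t=7: arr=1 -> substrate=3 bound=4 product=4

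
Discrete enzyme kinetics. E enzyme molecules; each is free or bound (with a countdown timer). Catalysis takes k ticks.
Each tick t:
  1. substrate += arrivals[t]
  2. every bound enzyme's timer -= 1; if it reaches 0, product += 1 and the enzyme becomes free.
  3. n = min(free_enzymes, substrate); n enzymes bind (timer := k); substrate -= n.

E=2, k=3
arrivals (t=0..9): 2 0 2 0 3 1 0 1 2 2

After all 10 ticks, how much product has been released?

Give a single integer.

t=0: arr=2 -> substrate=0 bound=2 product=0
t=1: arr=0 -> substrate=0 bound=2 product=0
t=2: arr=2 -> substrate=2 bound=2 product=0
t=3: arr=0 -> substrate=0 bound=2 product=2
t=4: arr=3 -> substrate=3 bound=2 product=2
t=5: arr=1 -> substrate=4 bound=2 product=2
t=6: arr=0 -> substrate=2 bound=2 product=4
t=7: arr=1 -> substrate=3 bound=2 product=4
t=8: arr=2 -> substrate=5 bound=2 product=4
t=9: arr=2 -> substrate=5 bound=2 product=6

Answer: 6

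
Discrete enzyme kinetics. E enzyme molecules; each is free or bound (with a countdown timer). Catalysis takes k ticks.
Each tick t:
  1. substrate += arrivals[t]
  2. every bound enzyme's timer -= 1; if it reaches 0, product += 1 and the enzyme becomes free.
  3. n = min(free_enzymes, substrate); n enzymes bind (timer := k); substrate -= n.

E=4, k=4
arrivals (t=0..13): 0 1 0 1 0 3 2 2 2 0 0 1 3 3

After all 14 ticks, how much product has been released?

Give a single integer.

t=0: arr=0 -> substrate=0 bound=0 product=0
t=1: arr=1 -> substrate=0 bound=1 product=0
t=2: arr=0 -> substrate=0 bound=1 product=0
t=3: arr=1 -> substrate=0 bound=2 product=0
t=4: arr=0 -> substrate=0 bound=2 product=0
t=5: arr=3 -> substrate=0 bound=4 product=1
t=6: arr=2 -> substrate=2 bound=4 product=1
t=7: arr=2 -> substrate=3 bound=4 product=2
t=8: arr=2 -> substrate=5 bound=4 product=2
t=9: arr=0 -> substrate=2 bound=4 product=5
t=10: arr=0 -> substrate=2 bound=4 product=5
t=11: arr=1 -> substrate=2 bound=4 product=6
t=12: arr=3 -> substrate=5 bound=4 product=6
t=13: arr=3 -> substrate=5 bound=4 product=9

Answer: 9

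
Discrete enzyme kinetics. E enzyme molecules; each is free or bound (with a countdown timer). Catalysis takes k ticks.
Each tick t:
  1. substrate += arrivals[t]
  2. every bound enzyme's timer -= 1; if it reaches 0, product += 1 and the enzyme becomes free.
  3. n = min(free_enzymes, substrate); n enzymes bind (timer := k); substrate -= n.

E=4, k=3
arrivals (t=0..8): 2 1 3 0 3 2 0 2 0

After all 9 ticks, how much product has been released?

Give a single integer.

t=0: arr=2 -> substrate=0 bound=2 product=0
t=1: arr=1 -> substrate=0 bound=3 product=0
t=2: arr=3 -> substrate=2 bound=4 product=0
t=3: arr=0 -> substrate=0 bound=4 product=2
t=4: arr=3 -> substrate=2 bound=4 product=3
t=5: arr=2 -> substrate=3 bound=4 product=4
t=6: arr=0 -> substrate=1 bound=4 product=6
t=7: arr=2 -> substrate=2 bound=4 product=7
t=8: arr=0 -> substrate=1 bound=4 product=8

Answer: 8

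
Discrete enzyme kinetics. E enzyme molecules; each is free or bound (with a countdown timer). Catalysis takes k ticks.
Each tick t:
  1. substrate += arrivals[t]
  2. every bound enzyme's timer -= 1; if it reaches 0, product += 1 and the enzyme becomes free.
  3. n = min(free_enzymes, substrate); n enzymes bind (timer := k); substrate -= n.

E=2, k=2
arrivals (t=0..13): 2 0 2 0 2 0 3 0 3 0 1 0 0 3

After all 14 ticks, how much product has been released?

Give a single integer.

t=0: arr=2 -> substrate=0 bound=2 product=0
t=1: arr=0 -> substrate=0 bound=2 product=0
t=2: arr=2 -> substrate=0 bound=2 product=2
t=3: arr=0 -> substrate=0 bound=2 product=2
t=4: arr=2 -> substrate=0 bound=2 product=4
t=5: arr=0 -> substrate=0 bound=2 product=4
t=6: arr=3 -> substrate=1 bound=2 product=6
t=7: arr=0 -> substrate=1 bound=2 product=6
t=8: arr=3 -> substrate=2 bound=2 product=8
t=9: arr=0 -> substrate=2 bound=2 product=8
t=10: arr=1 -> substrate=1 bound=2 product=10
t=11: arr=0 -> substrate=1 bound=2 product=10
t=12: arr=0 -> substrate=0 bound=1 product=12
t=13: arr=3 -> substrate=2 bound=2 product=12

Answer: 12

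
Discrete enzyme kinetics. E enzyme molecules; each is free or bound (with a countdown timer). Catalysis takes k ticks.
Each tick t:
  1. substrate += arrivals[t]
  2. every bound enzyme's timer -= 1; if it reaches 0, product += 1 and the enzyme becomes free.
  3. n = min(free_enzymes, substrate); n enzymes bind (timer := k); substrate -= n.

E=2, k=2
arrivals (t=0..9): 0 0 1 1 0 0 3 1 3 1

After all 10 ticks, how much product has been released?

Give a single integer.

Answer: 4

Derivation:
t=0: arr=0 -> substrate=0 bound=0 product=0
t=1: arr=0 -> substrate=0 bound=0 product=0
t=2: arr=1 -> substrate=0 bound=1 product=0
t=3: arr=1 -> substrate=0 bound=2 product=0
t=4: arr=0 -> substrate=0 bound=1 product=1
t=5: arr=0 -> substrate=0 bound=0 product=2
t=6: arr=3 -> substrate=1 bound=2 product=2
t=7: arr=1 -> substrate=2 bound=2 product=2
t=8: arr=3 -> substrate=3 bound=2 product=4
t=9: arr=1 -> substrate=4 bound=2 product=4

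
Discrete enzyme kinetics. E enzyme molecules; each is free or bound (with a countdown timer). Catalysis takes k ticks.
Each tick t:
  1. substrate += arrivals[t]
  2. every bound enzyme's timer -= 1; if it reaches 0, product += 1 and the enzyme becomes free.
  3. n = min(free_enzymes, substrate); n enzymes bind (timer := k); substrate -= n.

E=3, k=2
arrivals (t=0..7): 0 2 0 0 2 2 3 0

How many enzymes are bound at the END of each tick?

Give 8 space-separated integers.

t=0: arr=0 -> substrate=0 bound=0 product=0
t=1: arr=2 -> substrate=0 bound=2 product=0
t=2: arr=0 -> substrate=0 bound=2 product=0
t=3: arr=0 -> substrate=0 bound=0 product=2
t=4: arr=2 -> substrate=0 bound=2 product=2
t=5: arr=2 -> substrate=1 bound=3 product=2
t=6: arr=3 -> substrate=2 bound=3 product=4
t=7: arr=0 -> substrate=1 bound=3 product=5

Answer: 0 2 2 0 2 3 3 3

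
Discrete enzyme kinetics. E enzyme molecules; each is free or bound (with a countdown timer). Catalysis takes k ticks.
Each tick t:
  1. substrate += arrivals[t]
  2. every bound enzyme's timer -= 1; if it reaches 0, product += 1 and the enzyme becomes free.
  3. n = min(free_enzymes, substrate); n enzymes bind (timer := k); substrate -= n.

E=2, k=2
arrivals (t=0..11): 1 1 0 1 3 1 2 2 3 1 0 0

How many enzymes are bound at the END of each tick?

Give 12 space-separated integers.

t=0: arr=1 -> substrate=0 bound=1 product=0
t=1: arr=1 -> substrate=0 bound=2 product=0
t=2: arr=0 -> substrate=0 bound=1 product=1
t=3: arr=1 -> substrate=0 bound=1 product=2
t=4: arr=3 -> substrate=2 bound=2 product=2
t=5: arr=1 -> substrate=2 bound=2 product=3
t=6: arr=2 -> substrate=3 bound=2 product=4
t=7: arr=2 -> substrate=4 bound=2 product=5
t=8: arr=3 -> substrate=6 bound=2 product=6
t=9: arr=1 -> substrate=6 bound=2 product=7
t=10: arr=0 -> substrate=5 bound=2 product=8
t=11: arr=0 -> substrate=4 bound=2 product=9

Answer: 1 2 1 1 2 2 2 2 2 2 2 2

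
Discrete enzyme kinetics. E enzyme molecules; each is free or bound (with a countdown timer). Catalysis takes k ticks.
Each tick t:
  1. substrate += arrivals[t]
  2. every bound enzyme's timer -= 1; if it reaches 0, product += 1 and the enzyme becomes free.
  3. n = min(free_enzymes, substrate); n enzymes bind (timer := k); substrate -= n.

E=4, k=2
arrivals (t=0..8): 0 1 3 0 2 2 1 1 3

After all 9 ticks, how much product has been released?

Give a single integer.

Answer: 9

Derivation:
t=0: arr=0 -> substrate=0 bound=0 product=0
t=1: arr=1 -> substrate=0 bound=1 product=0
t=2: arr=3 -> substrate=0 bound=4 product=0
t=3: arr=0 -> substrate=0 bound=3 product=1
t=4: arr=2 -> substrate=0 bound=2 product=4
t=5: arr=2 -> substrate=0 bound=4 product=4
t=6: arr=1 -> substrate=0 bound=3 product=6
t=7: arr=1 -> substrate=0 bound=2 product=8
t=8: arr=3 -> substrate=0 bound=4 product=9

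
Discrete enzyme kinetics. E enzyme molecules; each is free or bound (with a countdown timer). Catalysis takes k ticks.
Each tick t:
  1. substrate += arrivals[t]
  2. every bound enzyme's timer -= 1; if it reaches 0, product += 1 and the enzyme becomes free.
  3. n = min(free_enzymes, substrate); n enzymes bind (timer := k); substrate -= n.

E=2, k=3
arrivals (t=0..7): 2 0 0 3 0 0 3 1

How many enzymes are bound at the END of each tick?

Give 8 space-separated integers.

t=0: arr=2 -> substrate=0 bound=2 product=0
t=1: arr=0 -> substrate=0 bound=2 product=0
t=2: arr=0 -> substrate=0 bound=2 product=0
t=3: arr=3 -> substrate=1 bound=2 product=2
t=4: arr=0 -> substrate=1 bound=2 product=2
t=5: arr=0 -> substrate=1 bound=2 product=2
t=6: arr=3 -> substrate=2 bound=2 product=4
t=7: arr=1 -> substrate=3 bound=2 product=4

Answer: 2 2 2 2 2 2 2 2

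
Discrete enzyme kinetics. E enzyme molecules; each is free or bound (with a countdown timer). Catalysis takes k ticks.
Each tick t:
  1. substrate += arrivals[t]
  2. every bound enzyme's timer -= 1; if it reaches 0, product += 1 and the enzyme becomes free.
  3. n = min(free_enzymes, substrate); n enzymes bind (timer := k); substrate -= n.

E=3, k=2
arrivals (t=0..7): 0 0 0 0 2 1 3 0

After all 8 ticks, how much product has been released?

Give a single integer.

Answer: 3

Derivation:
t=0: arr=0 -> substrate=0 bound=0 product=0
t=1: arr=0 -> substrate=0 bound=0 product=0
t=2: arr=0 -> substrate=0 bound=0 product=0
t=3: arr=0 -> substrate=0 bound=0 product=0
t=4: arr=2 -> substrate=0 bound=2 product=0
t=5: arr=1 -> substrate=0 bound=3 product=0
t=6: arr=3 -> substrate=1 bound=3 product=2
t=7: arr=0 -> substrate=0 bound=3 product=3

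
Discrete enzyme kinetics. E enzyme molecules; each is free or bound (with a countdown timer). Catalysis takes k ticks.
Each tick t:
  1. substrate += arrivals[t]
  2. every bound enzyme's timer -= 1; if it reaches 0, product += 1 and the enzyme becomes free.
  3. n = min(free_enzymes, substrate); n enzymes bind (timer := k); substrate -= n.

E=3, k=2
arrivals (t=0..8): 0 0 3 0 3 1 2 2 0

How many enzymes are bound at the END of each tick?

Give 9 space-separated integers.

Answer: 0 0 3 3 3 3 3 3 2

Derivation:
t=0: arr=0 -> substrate=0 bound=0 product=0
t=1: arr=0 -> substrate=0 bound=0 product=0
t=2: arr=3 -> substrate=0 bound=3 product=0
t=3: arr=0 -> substrate=0 bound=3 product=0
t=4: arr=3 -> substrate=0 bound=3 product=3
t=5: arr=1 -> substrate=1 bound=3 product=3
t=6: arr=2 -> substrate=0 bound=3 product=6
t=7: arr=2 -> substrate=2 bound=3 product=6
t=8: arr=0 -> substrate=0 bound=2 product=9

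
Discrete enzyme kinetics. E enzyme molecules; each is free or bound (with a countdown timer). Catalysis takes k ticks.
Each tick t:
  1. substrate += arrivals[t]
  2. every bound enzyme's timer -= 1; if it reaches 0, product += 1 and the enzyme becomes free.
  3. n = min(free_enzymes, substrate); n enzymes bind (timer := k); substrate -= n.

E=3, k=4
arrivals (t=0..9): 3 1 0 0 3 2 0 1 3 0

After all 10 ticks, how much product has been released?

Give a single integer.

Answer: 6

Derivation:
t=0: arr=3 -> substrate=0 bound=3 product=0
t=1: arr=1 -> substrate=1 bound=3 product=0
t=2: arr=0 -> substrate=1 bound=3 product=0
t=3: arr=0 -> substrate=1 bound=3 product=0
t=4: arr=3 -> substrate=1 bound=3 product=3
t=5: arr=2 -> substrate=3 bound=3 product=3
t=6: arr=0 -> substrate=3 bound=3 product=3
t=7: arr=1 -> substrate=4 bound=3 product=3
t=8: arr=3 -> substrate=4 bound=3 product=6
t=9: arr=0 -> substrate=4 bound=3 product=6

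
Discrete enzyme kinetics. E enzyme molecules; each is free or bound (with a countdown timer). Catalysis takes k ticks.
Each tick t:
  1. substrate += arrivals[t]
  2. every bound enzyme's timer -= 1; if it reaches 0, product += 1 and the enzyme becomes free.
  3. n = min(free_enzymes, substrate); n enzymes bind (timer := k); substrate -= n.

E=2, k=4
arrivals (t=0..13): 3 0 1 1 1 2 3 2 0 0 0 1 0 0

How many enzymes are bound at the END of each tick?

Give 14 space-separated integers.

t=0: arr=3 -> substrate=1 bound=2 product=0
t=1: arr=0 -> substrate=1 bound=2 product=0
t=2: arr=1 -> substrate=2 bound=2 product=0
t=3: arr=1 -> substrate=3 bound=2 product=0
t=4: arr=1 -> substrate=2 bound=2 product=2
t=5: arr=2 -> substrate=4 bound=2 product=2
t=6: arr=3 -> substrate=7 bound=2 product=2
t=7: arr=2 -> substrate=9 bound=2 product=2
t=8: arr=0 -> substrate=7 bound=2 product=4
t=9: arr=0 -> substrate=7 bound=2 product=4
t=10: arr=0 -> substrate=7 bound=2 product=4
t=11: arr=1 -> substrate=8 bound=2 product=4
t=12: arr=0 -> substrate=6 bound=2 product=6
t=13: arr=0 -> substrate=6 bound=2 product=6

Answer: 2 2 2 2 2 2 2 2 2 2 2 2 2 2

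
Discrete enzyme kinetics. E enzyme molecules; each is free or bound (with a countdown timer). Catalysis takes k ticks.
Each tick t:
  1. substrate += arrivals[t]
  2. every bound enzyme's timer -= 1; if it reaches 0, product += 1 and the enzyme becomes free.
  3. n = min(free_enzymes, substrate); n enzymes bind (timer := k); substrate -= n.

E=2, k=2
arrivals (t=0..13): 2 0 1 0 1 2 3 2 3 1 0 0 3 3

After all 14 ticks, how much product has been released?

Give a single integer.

Answer: 11

Derivation:
t=0: arr=2 -> substrate=0 bound=2 product=0
t=1: arr=0 -> substrate=0 bound=2 product=0
t=2: arr=1 -> substrate=0 bound=1 product=2
t=3: arr=0 -> substrate=0 bound=1 product=2
t=4: arr=1 -> substrate=0 bound=1 product=3
t=5: arr=2 -> substrate=1 bound=2 product=3
t=6: arr=3 -> substrate=3 bound=2 product=4
t=7: arr=2 -> substrate=4 bound=2 product=5
t=8: arr=3 -> substrate=6 bound=2 product=6
t=9: arr=1 -> substrate=6 bound=2 product=7
t=10: arr=0 -> substrate=5 bound=2 product=8
t=11: arr=0 -> substrate=4 bound=2 product=9
t=12: arr=3 -> substrate=6 bound=2 product=10
t=13: arr=3 -> substrate=8 bound=2 product=11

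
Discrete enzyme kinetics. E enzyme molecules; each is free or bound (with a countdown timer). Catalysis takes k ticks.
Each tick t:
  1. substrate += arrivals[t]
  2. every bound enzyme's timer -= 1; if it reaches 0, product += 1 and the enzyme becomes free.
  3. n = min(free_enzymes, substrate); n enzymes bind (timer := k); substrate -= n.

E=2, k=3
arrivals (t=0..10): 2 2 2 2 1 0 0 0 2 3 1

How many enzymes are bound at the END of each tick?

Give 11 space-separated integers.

Answer: 2 2 2 2 2 2 2 2 2 2 2

Derivation:
t=0: arr=2 -> substrate=0 bound=2 product=0
t=1: arr=2 -> substrate=2 bound=2 product=0
t=2: arr=2 -> substrate=4 bound=2 product=0
t=3: arr=2 -> substrate=4 bound=2 product=2
t=4: arr=1 -> substrate=5 bound=2 product=2
t=5: arr=0 -> substrate=5 bound=2 product=2
t=6: arr=0 -> substrate=3 bound=2 product=4
t=7: arr=0 -> substrate=3 bound=2 product=4
t=8: arr=2 -> substrate=5 bound=2 product=4
t=9: arr=3 -> substrate=6 bound=2 product=6
t=10: arr=1 -> substrate=7 bound=2 product=6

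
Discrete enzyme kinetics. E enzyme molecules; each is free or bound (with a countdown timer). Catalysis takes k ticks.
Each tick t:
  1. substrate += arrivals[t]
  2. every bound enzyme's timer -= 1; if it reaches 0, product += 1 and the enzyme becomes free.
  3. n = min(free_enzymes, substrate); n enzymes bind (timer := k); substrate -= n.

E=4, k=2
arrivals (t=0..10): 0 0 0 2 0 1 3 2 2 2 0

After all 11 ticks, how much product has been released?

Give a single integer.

Answer: 10

Derivation:
t=0: arr=0 -> substrate=0 bound=0 product=0
t=1: arr=0 -> substrate=0 bound=0 product=0
t=2: arr=0 -> substrate=0 bound=0 product=0
t=3: arr=2 -> substrate=0 bound=2 product=0
t=4: arr=0 -> substrate=0 bound=2 product=0
t=5: arr=1 -> substrate=0 bound=1 product=2
t=6: arr=3 -> substrate=0 bound=4 product=2
t=7: arr=2 -> substrate=1 bound=4 product=3
t=8: arr=2 -> substrate=0 bound=4 product=6
t=9: arr=2 -> substrate=1 bound=4 product=7
t=10: arr=0 -> substrate=0 bound=2 product=10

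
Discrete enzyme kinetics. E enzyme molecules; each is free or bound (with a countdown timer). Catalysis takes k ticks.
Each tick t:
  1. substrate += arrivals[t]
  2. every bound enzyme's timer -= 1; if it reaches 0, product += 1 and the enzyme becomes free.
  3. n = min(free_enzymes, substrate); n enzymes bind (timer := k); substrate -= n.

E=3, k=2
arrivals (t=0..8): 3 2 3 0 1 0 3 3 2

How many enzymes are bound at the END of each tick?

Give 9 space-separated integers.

Answer: 3 3 3 3 3 3 3 3 3

Derivation:
t=0: arr=3 -> substrate=0 bound=3 product=0
t=1: arr=2 -> substrate=2 bound=3 product=0
t=2: arr=3 -> substrate=2 bound=3 product=3
t=3: arr=0 -> substrate=2 bound=3 product=3
t=4: arr=1 -> substrate=0 bound=3 product=6
t=5: arr=0 -> substrate=0 bound=3 product=6
t=6: arr=3 -> substrate=0 bound=3 product=9
t=7: arr=3 -> substrate=3 bound=3 product=9
t=8: arr=2 -> substrate=2 bound=3 product=12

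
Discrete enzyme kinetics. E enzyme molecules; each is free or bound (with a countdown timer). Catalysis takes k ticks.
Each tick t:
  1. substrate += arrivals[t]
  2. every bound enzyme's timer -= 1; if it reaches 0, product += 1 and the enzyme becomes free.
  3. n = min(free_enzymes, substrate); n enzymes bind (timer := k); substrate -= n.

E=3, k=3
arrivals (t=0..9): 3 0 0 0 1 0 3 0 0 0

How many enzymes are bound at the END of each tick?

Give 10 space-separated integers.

t=0: arr=3 -> substrate=0 bound=3 product=0
t=1: arr=0 -> substrate=0 bound=3 product=0
t=2: arr=0 -> substrate=0 bound=3 product=0
t=3: arr=0 -> substrate=0 bound=0 product=3
t=4: arr=1 -> substrate=0 bound=1 product=3
t=5: arr=0 -> substrate=0 bound=1 product=3
t=6: arr=3 -> substrate=1 bound=3 product=3
t=7: arr=0 -> substrate=0 bound=3 product=4
t=8: arr=0 -> substrate=0 bound=3 product=4
t=9: arr=0 -> substrate=0 bound=1 product=6

Answer: 3 3 3 0 1 1 3 3 3 1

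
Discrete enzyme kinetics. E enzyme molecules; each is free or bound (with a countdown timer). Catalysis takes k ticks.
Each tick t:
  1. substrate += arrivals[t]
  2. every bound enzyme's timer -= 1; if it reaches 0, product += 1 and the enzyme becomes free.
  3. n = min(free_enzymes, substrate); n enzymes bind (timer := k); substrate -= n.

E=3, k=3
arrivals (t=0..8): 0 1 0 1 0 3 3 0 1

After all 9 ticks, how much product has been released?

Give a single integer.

t=0: arr=0 -> substrate=0 bound=0 product=0
t=1: arr=1 -> substrate=0 bound=1 product=0
t=2: arr=0 -> substrate=0 bound=1 product=0
t=3: arr=1 -> substrate=0 bound=2 product=0
t=4: arr=0 -> substrate=0 bound=1 product=1
t=5: arr=3 -> substrate=1 bound=3 product=1
t=6: arr=3 -> substrate=3 bound=3 product=2
t=7: arr=0 -> substrate=3 bound=3 product=2
t=8: arr=1 -> substrate=2 bound=3 product=4

Answer: 4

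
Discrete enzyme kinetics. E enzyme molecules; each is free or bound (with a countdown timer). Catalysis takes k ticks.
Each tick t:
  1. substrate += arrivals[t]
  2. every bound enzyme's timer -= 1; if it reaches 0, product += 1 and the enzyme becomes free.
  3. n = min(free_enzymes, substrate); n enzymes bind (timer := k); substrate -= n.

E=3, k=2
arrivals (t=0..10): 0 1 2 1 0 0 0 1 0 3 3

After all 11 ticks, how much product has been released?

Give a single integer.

t=0: arr=0 -> substrate=0 bound=0 product=0
t=1: arr=1 -> substrate=0 bound=1 product=0
t=2: arr=2 -> substrate=0 bound=3 product=0
t=3: arr=1 -> substrate=0 bound=3 product=1
t=4: arr=0 -> substrate=0 bound=1 product=3
t=5: arr=0 -> substrate=0 bound=0 product=4
t=6: arr=0 -> substrate=0 bound=0 product=4
t=7: arr=1 -> substrate=0 bound=1 product=4
t=8: arr=0 -> substrate=0 bound=1 product=4
t=9: arr=3 -> substrate=0 bound=3 product=5
t=10: arr=3 -> substrate=3 bound=3 product=5

Answer: 5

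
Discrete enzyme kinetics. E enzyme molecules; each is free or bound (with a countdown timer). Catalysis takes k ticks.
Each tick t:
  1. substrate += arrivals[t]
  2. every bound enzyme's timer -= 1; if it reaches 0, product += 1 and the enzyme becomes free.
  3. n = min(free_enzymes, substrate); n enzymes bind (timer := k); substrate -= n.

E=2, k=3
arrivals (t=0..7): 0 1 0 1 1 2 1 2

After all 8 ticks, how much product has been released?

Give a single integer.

t=0: arr=0 -> substrate=0 bound=0 product=0
t=1: arr=1 -> substrate=0 bound=1 product=0
t=2: arr=0 -> substrate=0 bound=1 product=0
t=3: arr=1 -> substrate=0 bound=2 product=0
t=4: arr=1 -> substrate=0 bound=2 product=1
t=5: arr=2 -> substrate=2 bound=2 product=1
t=6: arr=1 -> substrate=2 bound=2 product=2
t=7: arr=2 -> substrate=3 bound=2 product=3

Answer: 3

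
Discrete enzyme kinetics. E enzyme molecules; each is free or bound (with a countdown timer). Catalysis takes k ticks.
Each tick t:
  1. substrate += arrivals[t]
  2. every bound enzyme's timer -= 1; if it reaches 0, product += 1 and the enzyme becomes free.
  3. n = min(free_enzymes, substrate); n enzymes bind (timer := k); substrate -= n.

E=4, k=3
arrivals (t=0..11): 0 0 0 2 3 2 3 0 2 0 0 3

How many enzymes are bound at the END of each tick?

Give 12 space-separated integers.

Answer: 0 0 0 2 4 4 4 4 4 4 4 4

Derivation:
t=0: arr=0 -> substrate=0 bound=0 product=0
t=1: arr=0 -> substrate=0 bound=0 product=0
t=2: arr=0 -> substrate=0 bound=0 product=0
t=3: arr=2 -> substrate=0 bound=2 product=0
t=4: arr=3 -> substrate=1 bound=4 product=0
t=5: arr=2 -> substrate=3 bound=4 product=0
t=6: arr=3 -> substrate=4 bound=4 product=2
t=7: arr=0 -> substrate=2 bound=4 product=4
t=8: arr=2 -> substrate=4 bound=4 product=4
t=9: arr=0 -> substrate=2 bound=4 product=6
t=10: arr=0 -> substrate=0 bound=4 product=8
t=11: arr=3 -> substrate=3 bound=4 product=8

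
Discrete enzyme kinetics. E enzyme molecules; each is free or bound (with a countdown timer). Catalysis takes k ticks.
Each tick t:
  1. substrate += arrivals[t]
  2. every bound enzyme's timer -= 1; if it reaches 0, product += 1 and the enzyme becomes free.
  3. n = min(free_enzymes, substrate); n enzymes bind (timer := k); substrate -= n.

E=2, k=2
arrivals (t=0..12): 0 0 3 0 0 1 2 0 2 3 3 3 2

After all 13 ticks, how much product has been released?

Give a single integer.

t=0: arr=0 -> substrate=0 bound=0 product=0
t=1: arr=0 -> substrate=0 bound=0 product=0
t=2: arr=3 -> substrate=1 bound=2 product=0
t=3: arr=0 -> substrate=1 bound=2 product=0
t=4: arr=0 -> substrate=0 bound=1 product=2
t=5: arr=1 -> substrate=0 bound=2 product=2
t=6: arr=2 -> substrate=1 bound=2 product=3
t=7: arr=0 -> substrate=0 bound=2 product=4
t=8: arr=2 -> substrate=1 bound=2 product=5
t=9: arr=3 -> substrate=3 bound=2 product=6
t=10: arr=3 -> substrate=5 bound=2 product=7
t=11: arr=3 -> substrate=7 bound=2 product=8
t=12: arr=2 -> substrate=8 bound=2 product=9

Answer: 9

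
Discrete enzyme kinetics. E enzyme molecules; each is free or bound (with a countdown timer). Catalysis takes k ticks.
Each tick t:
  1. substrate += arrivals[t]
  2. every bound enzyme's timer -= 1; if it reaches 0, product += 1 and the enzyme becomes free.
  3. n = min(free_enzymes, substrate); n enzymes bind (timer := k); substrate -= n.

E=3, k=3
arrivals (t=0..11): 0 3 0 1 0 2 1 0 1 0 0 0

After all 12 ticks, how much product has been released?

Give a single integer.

Answer: 8

Derivation:
t=0: arr=0 -> substrate=0 bound=0 product=0
t=1: arr=3 -> substrate=0 bound=3 product=0
t=2: arr=0 -> substrate=0 bound=3 product=0
t=3: arr=1 -> substrate=1 bound=3 product=0
t=4: arr=0 -> substrate=0 bound=1 product=3
t=5: arr=2 -> substrate=0 bound=3 product=3
t=6: arr=1 -> substrate=1 bound=3 product=3
t=7: arr=0 -> substrate=0 bound=3 product=4
t=8: arr=1 -> substrate=0 bound=2 product=6
t=9: arr=0 -> substrate=0 bound=2 product=6
t=10: arr=0 -> substrate=0 bound=1 product=7
t=11: arr=0 -> substrate=0 bound=0 product=8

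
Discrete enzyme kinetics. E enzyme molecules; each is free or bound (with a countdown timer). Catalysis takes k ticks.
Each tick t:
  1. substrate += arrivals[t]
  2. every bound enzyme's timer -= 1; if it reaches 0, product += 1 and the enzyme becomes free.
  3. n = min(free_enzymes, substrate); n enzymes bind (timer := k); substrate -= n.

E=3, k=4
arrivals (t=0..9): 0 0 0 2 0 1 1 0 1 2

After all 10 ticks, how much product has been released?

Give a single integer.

Answer: 3

Derivation:
t=0: arr=0 -> substrate=0 bound=0 product=0
t=1: arr=0 -> substrate=0 bound=0 product=0
t=2: arr=0 -> substrate=0 bound=0 product=0
t=3: arr=2 -> substrate=0 bound=2 product=0
t=4: arr=0 -> substrate=0 bound=2 product=0
t=5: arr=1 -> substrate=0 bound=3 product=0
t=6: arr=1 -> substrate=1 bound=3 product=0
t=7: arr=0 -> substrate=0 bound=2 product=2
t=8: arr=1 -> substrate=0 bound=3 product=2
t=9: arr=2 -> substrate=1 bound=3 product=3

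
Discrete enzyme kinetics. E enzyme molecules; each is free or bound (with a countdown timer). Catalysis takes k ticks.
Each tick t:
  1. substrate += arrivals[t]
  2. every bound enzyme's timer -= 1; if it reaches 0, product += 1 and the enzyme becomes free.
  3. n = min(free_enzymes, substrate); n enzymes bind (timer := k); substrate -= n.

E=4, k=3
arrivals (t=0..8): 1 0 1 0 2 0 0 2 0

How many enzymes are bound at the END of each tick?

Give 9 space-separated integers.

t=0: arr=1 -> substrate=0 bound=1 product=0
t=1: arr=0 -> substrate=0 bound=1 product=0
t=2: arr=1 -> substrate=0 bound=2 product=0
t=3: arr=0 -> substrate=0 bound=1 product=1
t=4: arr=2 -> substrate=0 bound=3 product=1
t=5: arr=0 -> substrate=0 bound=2 product=2
t=6: arr=0 -> substrate=0 bound=2 product=2
t=7: arr=2 -> substrate=0 bound=2 product=4
t=8: arr=0 -> substrate=0 bound=2 product=4

Answer: 1 1 2 1 3 2 2 2 2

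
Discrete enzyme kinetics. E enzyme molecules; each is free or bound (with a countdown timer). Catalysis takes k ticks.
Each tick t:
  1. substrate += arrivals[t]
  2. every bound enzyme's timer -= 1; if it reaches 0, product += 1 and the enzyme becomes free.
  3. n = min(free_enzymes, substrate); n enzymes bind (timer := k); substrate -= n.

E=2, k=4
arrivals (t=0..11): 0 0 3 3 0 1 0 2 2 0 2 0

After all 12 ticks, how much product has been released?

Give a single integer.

Answer: 4

Derivation:
t=0: arr=0 -> substrate=0 bound=0 product=0
t=1: arr=0 -> substrate=0 bound=0 product=0
t=2: arr=3 -> substrate=1 bound=2 product=0
t=3: arr=3 -> substrate=4 bound=2 product=0
t=4: arr=0 -> substrate=4 bound=2 product=0
t=5: arr=1 -> substrate=5 bound=2 product=0
t=6: arr=0 -> substrate=3 bound=2 product=2
t=7: arr=2 -> substrate=5 bound=2 product=2
t=8: arr=2 -> substrate=7 bound=2 product=2
t=9: arr=0 -> substrate=7 bound=2 product=2
t=10: arr=2 -> substrate=7 bound=2 product=4
t=11: arr=0 -> substrate=7 bound=2 product=4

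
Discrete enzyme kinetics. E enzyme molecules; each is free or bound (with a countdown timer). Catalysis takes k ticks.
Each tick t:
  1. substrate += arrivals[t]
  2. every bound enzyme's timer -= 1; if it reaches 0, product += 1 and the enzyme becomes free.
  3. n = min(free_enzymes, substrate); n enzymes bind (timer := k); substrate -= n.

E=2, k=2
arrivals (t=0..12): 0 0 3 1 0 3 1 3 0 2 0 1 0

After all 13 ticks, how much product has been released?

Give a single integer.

t=0: arr=0 -> substrate=0 bound=0 product=0
t=1: arr=0 -> substrate=0 bound=0 product=0
t=2: arr=3 -> substrate=1 bound=2 product=0
t=3: arr=1 -> substrate=2 bound=2 product=0
t=4: arr=0 -> substrate=0 bound=2 product=2
t=5: arr=3 -> substrate=3 bound=2 product=2
t=6: arr=1 -> substrate=2 bound=2 product=4
t=7: arr=3 -> substrate=5 bound=2 product=4
t=8: arr=0 -> substrate=3 bound=2 product=6
t=9: arr=2 -> substrate=5 bound=2 product=6
t=10: arr=0 -> substrate=3 bound=2 product=8
t=11: arr=1 -> substrate=4 bound=2 product=8
t=12: arr=0 -> substrate=2 bound=2 product=10

Answer: 10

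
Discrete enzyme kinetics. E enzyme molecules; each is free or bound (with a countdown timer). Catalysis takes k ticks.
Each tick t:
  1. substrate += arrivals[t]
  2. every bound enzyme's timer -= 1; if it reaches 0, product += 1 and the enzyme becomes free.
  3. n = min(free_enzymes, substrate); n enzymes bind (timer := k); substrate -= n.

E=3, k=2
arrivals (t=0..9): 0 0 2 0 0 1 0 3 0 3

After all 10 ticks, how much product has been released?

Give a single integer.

Answer: 6

Derivation:
t=0: arr=0 -> substrate=0 bound=0 product=0
t=1: arr=0 -> substrate=0 bound=0 product=0
t=2: arr=2 -> substrate=0 bound=2 product=0
t=3: arr=0 -> substrate=0 bound=2 product=0
t=4: arr=0 -> substrate=0 bound=0 product=2
t=5: arr=1 -> substrate=0 bound=1 product=2
t=6: arr=0 -> substrate=0 bound=1 product=2
t=7: arr=3 -> substrate=0 bound=3 product=3
t=8: arr=0 -> substrate=0 bound=3 product=3
t=9: arr=3 -> substrate=0 bound=3 product=6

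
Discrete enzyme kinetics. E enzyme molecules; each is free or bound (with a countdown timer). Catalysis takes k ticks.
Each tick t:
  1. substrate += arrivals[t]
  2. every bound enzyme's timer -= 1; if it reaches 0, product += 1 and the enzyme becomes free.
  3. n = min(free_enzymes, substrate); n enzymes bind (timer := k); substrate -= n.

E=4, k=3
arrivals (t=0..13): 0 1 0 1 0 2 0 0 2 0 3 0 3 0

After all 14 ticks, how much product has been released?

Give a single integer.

Answer: 8

Derivation:
t=0: arr=0 -> substrate=0 bound=0 product=0
t=1: arr=1 -> substrate=0 bound=1 product=0
t=2: arr=0 -> substrate=0 bound=1 product=0
t=3: arr=1 -> substrate=0 bound=2 product=0
t=4: arr=0 -> substrate=0 bound=1 product=1
t=5: arr=2 -> substrate=0 bound=3 product=1
t=6: arr=0 -> substrate=0 bound=2 product=2
t=7: arr=0 -> substrate=0 bound=2 product=2
t=8: arr=2 -> substrate=0 bound=2 product=4
t=9: arr=0 -> substrate=0 bound=2 product=4
t=10: arr=3 -> substrate=1 bound=4 product=4
t=11: arr=0 -> substrate=0 bound=3 product=6
t=12: arr=3 -> substrate=2 bound=4 product=6
t=13: arr=0 -> substrate=0 bound=4 product=8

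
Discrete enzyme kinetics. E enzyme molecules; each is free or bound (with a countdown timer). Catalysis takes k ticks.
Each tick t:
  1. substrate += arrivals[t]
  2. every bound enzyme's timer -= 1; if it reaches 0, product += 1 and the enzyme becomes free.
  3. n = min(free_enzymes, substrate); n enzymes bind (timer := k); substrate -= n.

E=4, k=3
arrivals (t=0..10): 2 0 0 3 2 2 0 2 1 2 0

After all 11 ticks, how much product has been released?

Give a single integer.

Answer: 10

Derivation:
t=0: arr=2 -> substrate=0 bound=2 product=0
t=1: arr=0 -> substrate=0 bound=2 product=0
t=2: arr=0 -> substrate=0 bound=2 product=0
t=3: arr=3 -> substrate=0 bound=3 product=2
t=4: arr=2 -> substrate=1 bound=4 product=2
t=5: arr=2 -> substrate=3 bound=4 product=2
t=6: arr=0 -> substrate=0 bound=4 product=5
t=7: arr=2 -> substrate=1 bound=4 product=6
t=8: arr=1 -> substrate=2 bound=4 product=6
t=9: arr=2 -> substrate=1 bound=4 product=9
t=10: arr=0 -> substrate=0 bound=4 product=10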